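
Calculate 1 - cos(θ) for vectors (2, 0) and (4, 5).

With u = (2, 0), v = (4, 5):
u·v = 2·4 + 0·5 = 8 + 0 = 8.
|u| = √(2² + 0²) = √4, |v| = √(4² + 5²) = √41, so |u||v| = √(4·41) = √164.
cos θ = (u·v)/(|u||v|) = 8/√164 ≈ 0.6247
Cosine distance = 1 - cos θ ≈ 1 - 0.6247 = 0.3753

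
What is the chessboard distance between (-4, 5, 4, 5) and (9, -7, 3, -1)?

max(|x_i - y_i|) = max(|-4 - 9|, |5 - (-7)|, |4 - 3|, |5 - (-1)|) = max(13, 12, 1, 6) = 13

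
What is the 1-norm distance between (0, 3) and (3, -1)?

Σ|x_i - y_i| = |0 - 3| + |3 - (-1)| = 3 + 4 = 7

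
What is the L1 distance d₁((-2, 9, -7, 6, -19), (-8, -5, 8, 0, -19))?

Σ|x_i - y_i| = |-2 - (-8)| + |9 - (-5)| + |-7 - 8| + |6 - 0| + |-19 - (-19)| = 6 + 14 + 15 + 6 + 0 = 41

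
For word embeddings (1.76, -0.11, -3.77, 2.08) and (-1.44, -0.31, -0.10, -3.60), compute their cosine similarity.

With u = (1.76, -0.11, -3.77, 2.08), v = (-1.44, -0.31, -0.10, -3.60):
u·v = 1.76·(-1.44) + (-0.11)·(-0.31) + (-3.77)·(-0.1) + 2.08·(-3.6) = (-2.5344) + 0.0341 + 0.377 + (-7.488) = -9.6113.
|u| = √(1.76² + (-0.11)² + (-3.77)² + 2.08²) = √(3.0976 + 0.0121 + 14.2129 + 4.3264) = √21.649, |v| = √((-1.44)² + (-0.31)² + (-0.1)² + (-3.6)²) = √(2.0736 + 0.0961 + 0.01 + 12.96) = √15.1397.
cos θ = (u·v)/(|u||v|) = -9.6113/(√21.649·√15.1397) ≈ -0.5309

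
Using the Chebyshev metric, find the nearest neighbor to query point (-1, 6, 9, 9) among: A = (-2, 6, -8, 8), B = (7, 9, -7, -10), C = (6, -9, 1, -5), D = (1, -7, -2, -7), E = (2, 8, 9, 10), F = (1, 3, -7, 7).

Distances: d(A) = 17, d(B) = 19, d(C) = 15, d(D) = 16, d(E) = 3, d(F) = 16. Nearest: E = (2, 8, 9, 10) with distance 3.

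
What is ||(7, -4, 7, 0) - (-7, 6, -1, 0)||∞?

max(|x_i - y_i|) = max(|7 - (-7)|, |-4 - 6|, |7 - (-1)|, |0 - 0|) = max(14, 10, 8, 0) = 14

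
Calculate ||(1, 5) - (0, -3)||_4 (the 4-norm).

(Σ|x_i - y_i|^4)^(1/4) = (|1 - 0|^4 + |5 - (-3)|^4)^(1/4)
= (1^4 + 8^4)^(1/4) = (1 + 4096)^(1/4) = (4097)^(1/4) ≈ 8.0005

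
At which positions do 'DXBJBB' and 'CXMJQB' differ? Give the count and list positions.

Differing positions: 1, 3, 5. Hamming distance = 3.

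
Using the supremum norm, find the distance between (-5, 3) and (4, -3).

max(|x_i - y_i|) = max(|-5 - 4|, |3 - (-3)|) = max(9, 6) = 9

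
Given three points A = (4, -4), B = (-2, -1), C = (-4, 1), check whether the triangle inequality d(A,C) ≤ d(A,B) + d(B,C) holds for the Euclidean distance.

d(A,B) = √(6² + 3²) = √45 ≈ 6.7082, d(B,C) = √(2² + 2²) = √8 ≈ 2.8284, d(A,C) = √(8² + 5²) = √89 ≈ 9.434.
d(A,C) ≈ 9.434 ≤ 6.7082 + 2.8284 = 9.5366. Triangle inequality is satisfied.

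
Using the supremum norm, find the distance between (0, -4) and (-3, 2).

max(|x_i - y_i|) = max(|0 - (-3)|, |-4 - 2|) = max(3, 6) = 6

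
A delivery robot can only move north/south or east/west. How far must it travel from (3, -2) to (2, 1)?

Σ|x_i - y_i| = |3 - 2| + |-2 - 1| = 1 + 3 = 4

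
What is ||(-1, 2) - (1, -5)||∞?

max(|x_i - y_i|) = max(|-1 - 1|, |2 - (-5)|) = max(2, 7) = 7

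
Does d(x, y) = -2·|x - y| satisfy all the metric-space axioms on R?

No. With c = -2 < 0, d fails non-negativity: d(3, 5) = -2·|3 - 5| = -2·2 = -4 < 0.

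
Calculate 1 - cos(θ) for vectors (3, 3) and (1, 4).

With u = (3, 3), v = (1, 4):
u·v = 3·1 + 3·4 = 3 + 12 = 15.
|u| = √(3² + 3²) = √18, |v| = √(1² + 4²) = √17, so |u||v| = √(18·17) = √306.
cos θ = (u·v)/(|u||v|) = 15/√306 ≈ 0.8575
Cosine distance = 1 - cos θ ≈ 1 - 0.8575 = 0.1425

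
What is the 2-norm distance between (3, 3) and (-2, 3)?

(Σ|x_i - y_i|^2)^(1/2) = (|3 - (-2)|^2 + |3 - 3|^2)^(1/2)
= (5^2 + 0^2)^(1/2) = (25 + 0)^(1/2) = (25)^(1/2) = 5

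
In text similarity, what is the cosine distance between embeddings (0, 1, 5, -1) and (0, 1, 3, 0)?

With u = (0, 1, 5, -1), v = (0, 1, 3, 0):
u·v = 0·0 + 1·1 + 5·3 + (-1)·0 = 0 + 1 + 15 + 0 = 16.
|u| = √(0² + 1² + 5² + (-1)²) = √27, |v| = √(0² + 1² + 3² + 0²) = √10, so |u||v| = √(27·10) = √270.
cos θ = (u·v)/(|u||v|) = 16/√270 ≈ 0.9737
Cosine distance = 1 - cos θ ≈ 1 - 0.9737 = 0.0263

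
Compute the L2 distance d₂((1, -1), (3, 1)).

√(Σ(x_i - y_i)²) = √((1 - 3)² + (-1 - 1)²)
= √((-2)² + (-2)²) = √(4 + 4) = √8 ≈ 2.8284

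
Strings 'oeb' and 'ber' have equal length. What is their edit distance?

Let D[i][j] be the edit distance between the first i characters of 'oeb' and the first j characters of 'ber', with D[i][0] = i, D[0][j] = j, and D[i][j] = D[i-1][j-1] if the characters match, else 1 + min(D[i-1][j], D[i][j-1], D[i-1][j-1]). Filling the table (rows: prefixes of 'oeb', columns: prefixes of 'ber'):
     ε  b  e  r
  ε  0  1  2  3
  o  1  1  2  3
  e  2  2  1  2
  b  3  2  2  2
The bottom-right entry gives D[3][3] = 2, so no sequence of fewer than 2 edits works. Backtracking through the table gives one optimal edit sequence (2 edits):
  oeb → beb (sub o→b @1)
  beb → ber (sub b→r @3)
Edit distance = 2.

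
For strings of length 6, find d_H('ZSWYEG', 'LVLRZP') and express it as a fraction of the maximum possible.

Differing positions: 1, 2, 3, 4, 5, 6. Hamming distance = 6. The maximum possible Hamming distance for length-6 strings is 6, so d_H/6 = 6/6 = 1.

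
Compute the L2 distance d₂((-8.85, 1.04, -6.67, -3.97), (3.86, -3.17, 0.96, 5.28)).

√(Σ(x_i - y_i)²) = √((-8.85 - 3.86)² + (1.04 - (-3.17))² + (-6.67 - 0.96)² + (-3.97 - 5.28)²)
= √((-12.71)² + 4.21² + (-7.63)² + (-9.25)²) = √(161.5441 + 17.7241 + 58.2169 + 85.5625) = √323.0476 ≈ 17.9735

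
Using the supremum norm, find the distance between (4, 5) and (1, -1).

max(|x_i - y_i|) = max(|4 - 1|, |5 - (-1)|) = max(3, 6) = 6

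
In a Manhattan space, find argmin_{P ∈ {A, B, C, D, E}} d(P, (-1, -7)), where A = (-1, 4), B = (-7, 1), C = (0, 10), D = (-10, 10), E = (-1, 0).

Distances: d(A) = 11, d(B) = 14, d(C) = 18, d(D) = 26, d(E) = 7. Nearest: E = (-1, 0) with distance 7.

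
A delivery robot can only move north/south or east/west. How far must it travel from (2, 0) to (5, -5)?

Σ|x_i - y_i| = |2 - 5| + |0 - (-5)| = 3 + 5 = 8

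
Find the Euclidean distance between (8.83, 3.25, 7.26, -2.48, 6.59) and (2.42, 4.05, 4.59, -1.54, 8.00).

√(Σ(x_i - y_i)²) = √((8.83 - 2.42)² + (3.25 - 4.05)² + (7.26 - 4.59)² + (-2.48 - (-1.54))² + (6.59 - 8)²)
= √(6.41² + (-0.8)² + 2.67² + (-0.94)² + (-1.41)²) = √(41.0881 + 0.64 + 7.1289 + 0.8836 + 1.9881) = √51.7287 ≈ 7.1923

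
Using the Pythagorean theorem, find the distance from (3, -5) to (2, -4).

√(Σ(x_i - y_i)²) = √((3 - 2)² + (-5 - (-4))²)
= √(1² + (-1)²) = √(1 + 1) = √2 ≈ 1.4142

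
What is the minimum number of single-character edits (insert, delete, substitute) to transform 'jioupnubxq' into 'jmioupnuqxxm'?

Let D[i][j] be the edit distance between the first i characters of 'jioupnubxq' and the first j characters of 'jmioupnuqxxm', with D[i][0] = i, D[0][j] = j, and D[i][j] = D[i-1][j-1] if the characters match, else 1 + min(D[i-1][j], D[i][j-1], D[i-1][j-1]). Filling the table (rows: prefixes of 'jioupnubxq', columns: prefixes of 'jmioupnuqxxm'):
     ε  j  m  i  o  u  p  n  u  q  x  x  m
  ε  0  1  2  3  4  5  6  7  8  9 10 11 12
  j  1  0  1  2  3  4  5  6  7  8  9 10 11
  i  2  1  1  1  2  3  4  5  6  7  8  9 10
  o  3  2  2  2  1  2  3  4  5  6  7  8  9
  u  4  3  3  3  2  1  2  3  4  5  6  7  8
  p  5  4  4  4  3  2  1  2  3  4  5  6  7
  n  6  5  5  5  4  3  2  1  2  3  4  5  6
  u  7  6  6  6  5  4  3  2  1  2  3  4  5
  b  8  7  7  7  6  5  4  3  2  2  3  4  5
  x  9  8  8  8  7  6  5  4  3  3  2  3  4
  q 10  9  9  9  8  7  6  5  4  3  3  3  4
The bottom-right entry gives D[10][12] = 4, so no sequence of fewer than 4 edits works. Backtracking through the table gives one optimal edit sequence (4 edits):
  jioupnubxq → jmioupnubxq (ins m @2)
  jmioupnubxq → jmioupnuqbxq (ins q @9)
  jmioupnuqbxq → jmioupnuqxxq (sub b→x @10)
  jmioupnuqxxq → jmioupnuqxxm (sub q→m @12)
Edit distance = 4.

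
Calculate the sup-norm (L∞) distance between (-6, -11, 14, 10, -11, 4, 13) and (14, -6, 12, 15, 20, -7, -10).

max(|x_i - y_i|) = max(|-6 - 14|, |-11 - (-6)|, |14 - 12|, |10 - 15|, |-11 - 20|, |4 - (-7)|, |13 - (-10)|) = max(20, 5, 2, 5, 31, 11, 23) = 31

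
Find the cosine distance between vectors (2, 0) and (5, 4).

With u = (2, 0), v = (5, 4):
u·v = 2·5 + 0·4 = 10 + 0 = 10.
|u| = √(2² + 0²) = √4, |v| = √(5² + 4²) = √41, so |u||v| = √(4·41) = √164.
cos θ = (u·v)/(|u||v|) = 10/√164 ≈ 0.7809
Cosine distance = 1 - cos θ ≈ 1 - 0.7809 = 0.2191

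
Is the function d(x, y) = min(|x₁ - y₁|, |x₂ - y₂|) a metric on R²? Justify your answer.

No. d fails identity of indiscernibles: take x = (3, 0) and y = (3, 2). Then d(x,y) = min(|3 - 3|, |0 - 2|) = min(0, 2) = 0, yet x ≠ y.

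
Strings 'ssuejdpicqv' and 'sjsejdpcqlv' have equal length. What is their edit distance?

Let D[i][j] be the edit distance between the first i characters of 'ssuejdpicqv' and the first j characters of 'sjsejdpcqlv', with D[i][0] = i, D[0][j] = j, and D[i][j] = D[i-1][j-1] if the characters match, else 1 + min(D[i-1][j], D[i][j-1], D[i-1][j-1]). Filling the table (rows: prefixes of 'ssuejdpicqv', columns: prefixes of 'sjsejdpcqlv'):
     ε  s  j  s  e  j  d  p  c  q  l  v
  ε  0  1  2  3  4  5  6  7  8  9 10 11
  s  1  0  1  2  3  4  5  6  7  8  9 10
  s  2  1  1  1  2  3  4  5  6  7  8  9
  u  3  2  2  2  2  3  4  5  6  7  8  9
  e  4  3  3  3  2  3  4  5  6  7  8  9
  j  5  4  3  4  3  2  3  4  5  6  7  8
  d  6  5  4  4  4  3  2  3  4  5  6  7
  p  7  6  5  5  5  4  3  2  3  4  5  6
  i  8  7  6  6  6  5  4  3  3  4  5  6
  c  9  8  7  7  7  6  5  4  3  4  5  6
  q 10  9  8  8  8  7  6  5  4  3  4  5
  v 11 10  9  9  9  8  7  6  5  4  4  4
The bottom-right entry gives D[11][11] = 4, so no sequence of fewer than 4 edits works. Backtracking through the table gives one optimal edit sequence (4 edits):
  ssuejdpicqv → sjuejdpicqv (sub s→j @2)
  sjuejdpicqv → sjsejdpicqv (sub u→s @3)
  sjsejdpicqv → sjsejdpcqv (del i @8)
  sjsejdpcqv → sjsejdpcqlv (ins l @10)
Edit distance = 4.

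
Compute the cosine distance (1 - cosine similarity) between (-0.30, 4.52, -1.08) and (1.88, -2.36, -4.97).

With u = (-0.30, 4.52, -1.08), v = (1.88, -2.36, -4.97):
u·v = (-0.3)·1.88 + 4.52·(-2.36) + (-1.08)·(-4.97) = (-0.564) + (-10.6672) + 5.3676 = -5.8636.
|u| = √((-0.3)² + 4.52² + (-1.08)²) = √(0.09 + 20.4304 + 1.1664) = √21.6868, |v| = √(1.88² + (-2.36)² + (-4.97)²) = √(3.5344 + 5.5696 + 24.7009) = √33.8049.
cos θ = (u·v)/(|u||v|) = -5.8636/(√21.6868·√33.8049) ≈ -0.2166
Cosine distance = 1 - cos θ ≈ 1 - (-0.2166) = 1.2166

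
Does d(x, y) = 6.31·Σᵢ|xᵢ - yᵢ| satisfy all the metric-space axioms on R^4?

Yes. The L1 (Manhattan) norm induces a metric on R^4, and multiplying a metric by a positive constant 6.31 > 0 preserves all four axioms: non-negativity (6.31·||x-y|| ≥ 0), identity (6.31·||x-y|| = 0 ⟺ ||x-y|| = 0 ⟺ x = y), symmetry (||x-y|| = ||y-x||), and the triangle inequality (6.31·||x-z|| ≤ 6.31·||x-y|| + 6.31·||y-z||). So d is a metric.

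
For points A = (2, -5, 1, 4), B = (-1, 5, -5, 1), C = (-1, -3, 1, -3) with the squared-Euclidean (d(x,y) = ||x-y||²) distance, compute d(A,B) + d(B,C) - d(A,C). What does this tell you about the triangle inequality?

d(A,B) = 3² + 10² + 6² + 3² = 154, d(B,C) = 0² + 8² + 6² + 4² = 116, d(A,C) = 3² + 2² + 0² + 7² = 62.
d(A,B) + d(B,C) - d(A,C) = 154 + 116 - 62 = 270 - 62 = 208. This is ≥ 0, so the triangle inequality holds for these points.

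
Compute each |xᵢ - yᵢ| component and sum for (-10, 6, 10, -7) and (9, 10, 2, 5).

Σ|x_i - y_i| = |-10 - 9| + |6 - 10| + |10 - 2| + |-7 - 5| = 19 + 4 + 8 + 12 = 43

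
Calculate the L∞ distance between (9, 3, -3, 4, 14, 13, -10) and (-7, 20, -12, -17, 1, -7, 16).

max(|x_i - y_i|) = max(|9 - (-7)|, |3 - 20|, |-3 - (-12)|, |4 - (-17)|, |14 - 1|, |13 - (-7)|, |-10 - 16|) = max(16, 17, 9, 21, 13, 20, 26) = 26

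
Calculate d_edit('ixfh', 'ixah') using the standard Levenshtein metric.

Let D[i][j] be the edit distance between the first i characters of 'ixfh' and the first j characters of 'ixah', with D[i][0] = i, D[0][j] = j, and D[i][j] = D[i-1][j-1] if the characters match, else 1 + min(D[i-1][j], D[i][j-1], D[i-1][j-1]). Filling the table (rows: prefixes of 'ixfh', columns: prefixes of 'ixah'):
     ε  i  x  a  h
  ε  0  1  2  3  4
  i  1  0  1  2  3
  x  2  1  0  1  2
  f  3  2  1  1  2
  h  4  3  2  2  1
The bottom-right entry gives D[4][4] = 1, so no sequence of fewer than 1 edit works. Backtracking through the table gives one optimal edit sequence (1 edit):
  ixfh → ixah (sub f→a @3)
Edit distance = 1.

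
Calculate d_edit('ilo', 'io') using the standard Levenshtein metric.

Let D[i][j] be the edit distance between the first i characters of 'ilo' and the first j characters of 'io', with D[i][0] = i, D[0][j] = j, and D[i][j] = D[i-1][j-1] if the characters match, else 1 + min(D[i-1][j], D[i][j-1], D[i-1][j-1]). Filling the table (rows: prefixes of 'ilo', columns: prefixes of 'io'):
     ε  i  o
  ε  0  1  2
  i  1  0  1
  l  2  1  1
  o  3  2  1
The bottom-right entry gives D[3][2] = 1, so no sequence of fewer than 1 edit works. Backtracking through the table gives one optimal edit sequence (1 edit):
  ilo → io (del l @2)
Edit distance = 1.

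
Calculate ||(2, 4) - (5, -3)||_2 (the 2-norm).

(Σ|x_i - y_i|^2)^(1/2) = (|2 - 5|^2 + |4 - (-3)|^2)^(1/2)
= (3^2 + 7^2)^(1/2) = (9 + 49)^(1/2) = (58)^(1/2) ≈ 7.6158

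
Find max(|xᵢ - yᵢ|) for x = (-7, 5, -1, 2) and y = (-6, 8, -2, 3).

max(|x_i - y_i|) = max(|-7 - (-6)|, |5 - 8|, |-1 - (-2)|, |2 - 3|) = max(1, 3, 1, 1) = 3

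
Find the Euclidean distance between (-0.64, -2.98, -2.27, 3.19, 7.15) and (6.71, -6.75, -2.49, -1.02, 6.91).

√(Σ(x_i - y_i)²) = √((-0.64 - 6.71)² + (-2.98 - (-6.75))² + (-2.27 - (-2.49))² + (3.19 - (-1.02))² + (7.15 - 6.91)²)
= √((-7.35)² + 3.77² + 0.22² + 4.21² + 0.24²) = √(54.0225 + 14.2129 + 0.0484 + 17.7241 + 0.0576) = √86.0655 ≈ 9.2771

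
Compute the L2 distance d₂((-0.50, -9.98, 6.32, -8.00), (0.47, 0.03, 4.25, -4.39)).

√(Σ(x_i - y_i)²) = √((-0.5 - 0.47)² + (-9.98 - 0.03)² + (6.32 - 4.25)² + (-8 - (-4.39))²)
= √((-0.97)² + (-10.01)² + 2.07² + (-3.61)²) = √(0.9409 + 100.2001 + 4.2849 + 13.0321) = √118.458 ≈ 10.8838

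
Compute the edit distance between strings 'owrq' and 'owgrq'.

Let D[i][j] be the edit distance between the first i characters of 'owrq' and the first j characters of 'owgrq', with D[i][0] = i, D[0][j] = j, and D[i][j] = D[i-1][j-1] if the characters match, else 1 + min(D[i-1][j], D[i][j-1], D[i-1][j-1]). Filling the table (rows: prefixes of 'owrq', columns: prefixes of 'owgrq'):
     ε  o  w  g  r  q
  ε  0  1  2  3  4  5
  o  1  0  1  2  3  4
  w  2  1  0  1  2  3
  r  3  2  1  1  1  2
  q  4  3  2  2  2  1
The bottom-right entry gives D[4][5] = 1, so no sequence of fewer than 1 edit works. Backtracking through the table gives one optimal edit sequence (1 edit):
  owrq → owgrq (ins g @3)
Edit distance = 1.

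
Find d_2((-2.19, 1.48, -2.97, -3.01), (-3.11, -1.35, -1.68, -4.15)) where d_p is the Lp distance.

(Σ|x_i - y_i|^2)^(1/2) = (|-2.19 - (-3.11)|^2 + |1.48 - (-1.35)|^2 + |-2.97 - (-1.68)|^2 + |-3.01 - (-4.15)|^2)^(1/2)
= (0.92^2 + 2.83^2 + 1.29^2 + 1.14^2)^(1/2) = (0.8464 + 8.0089 + 1.6641 + 1.2996)^(1/2) = (11.819)^(1/2) ≈ 3.4379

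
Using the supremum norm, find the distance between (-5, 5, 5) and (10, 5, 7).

max(|x_i - y_i|) = max(|-5 - 10|, |5 - 5|, |5 - 7|) = max(15, 0, 2) = 15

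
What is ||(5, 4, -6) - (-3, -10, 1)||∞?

max(|x_i - y_i|) = max(|5 - (-3)|, |4 - (-10)|, |-6 - 1|) = max(8, 14, 7) = 14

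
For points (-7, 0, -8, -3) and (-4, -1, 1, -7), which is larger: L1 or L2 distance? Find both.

L1 = |-7 - (-4)| + |0 - (-1)| + |-8 - 1| + |-3 - (-7)| = 3 + 1 + 9 + 4 = 17
L2 = √(3² + 1² + 9² + 4²) = √107 ≈ 10.3441
L1 ≥ L2 always (equality iff movement is along one axis); L1 > L2 here.
Ratio L1/L2 = 17/√107 ≈ 1.6435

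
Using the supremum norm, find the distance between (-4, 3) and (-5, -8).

max(|x_i - y_i|) = max(|-4 - (-5)|, |3 - (-8)|) = max(1, 11) = 11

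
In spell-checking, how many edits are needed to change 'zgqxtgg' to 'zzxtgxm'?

Let D[i][j] be the edit distance between the first i characters of 'zgqxtgg' and the first j characters of 'zzxtgxm', with D[i][0] = i, D[0][j] = j, and D[i][j] = D[i-1][j-1] if the characters match, else 1 + min(D[i-1][j], D[i][j-1], D[i-1][j-1]). Filling the table (rows: prefixes of 'zgqxtgg', columns: prefixes of 'zzxtgxm'):
     ε  z  z  x  t  g  x  m
  ε  0  1  2  3  4  5  6  7
  z  1  0  1  2  3  4  5  6
  g  2  1  1  2  3  3  4  5
  q  3  2  2  2  3  4  4  5
  x  4  3  3  2  3  4  4  5
  t  5  4  4  3  2  3  4  5
  g  6  5  5  4  3  2  3  4
  g  7  6  6  5  4  3  3  4
The bottom-right entry gives D[7][7] = 4, so no sequence of fewer than 4 edits works. Backtracking through the table gives one optimal edit sequence (4 edits):
  zgqxtgg → zqxtgg (del g @2)
  zqxtgg → zzxtgg (sub q→z @2)
  zzxtgg → zzxtgxg (ins x @6)
  zzxtgxg → zzxtgxm (sub g→m @7)
Edit distance = 4.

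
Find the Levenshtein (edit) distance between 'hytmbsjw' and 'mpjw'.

Let D[i][j] be the edit distance between the first i characters of 'hytmbsjw' and the first j characters of 'mpjw', with D[i][0] = i, D[0][j] = j, and D[i][j] = D[i-1][j-1] if the characters match, else 1 + min(D[i-1][j], D[i][j-1], D[i-1][j-1]). Filling the table (rows: prefixes of 'hytmbsjw', columns: prefixes of 'mpjw'):
     ε  m  p  j  w
  ε  0  1  2  3  4
  h  1  1  2  3  4
  y  2  2  2  3  4
  t  3  3  3  3  4
  m  4  3  4  4  4
  b  5  4  4  5  5
  s  6  5  5  5  6
  j  7  6  6  5  6
  w  8  7  7  6  5
The bottom-right entry gives D[8][4] = 5, so no sequence of fewer than 5 edits works. Backtracking through the table gives one optimal edit sequence (5 edits):
  hytmbsjw → ytmbsjw (del h @1)
  ytmbsjw → tmbsjw (del y @1)
  tmbsjw → mbsjw (del t @1)
  mbsjw → msjw (del b @2)
  msjw → mpjw (sub s→p @2)
Edit distance = 5.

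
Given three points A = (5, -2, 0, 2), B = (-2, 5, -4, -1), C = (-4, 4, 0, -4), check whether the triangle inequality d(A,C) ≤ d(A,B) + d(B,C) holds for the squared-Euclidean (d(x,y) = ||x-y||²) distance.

d(A,B) = 7² + 7² + 4² + 3² = 123, d(B,C) = 2² + 1² + 4² + 3² = 30, d(A,C) = 9² + 6² + 0² + 6² = 153.
d(A,C) = 153 ≤ 123 + 30 = 153. Triangle inequality is satisfied.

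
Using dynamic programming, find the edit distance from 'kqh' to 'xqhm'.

Let D[i][j] be the edit distance between the first i characters of 'kqh' and the first j characters of 'xqhm', with D[i][0] = i, D[0][j] = j, and D[i][j] = D[i-1][j-1] if the characters match, else 1 + min(D[i-1][j], D[i][j-1], D[i-1][j-1]). Filling the table (rows: prefixes of 'kqh', columns: prefixes of 'xqhm'):
     ε  x  q  h  m
  ε  0  1  2  3  4
  k  1  1  2  3  4
  q  2  2  1  2  3
  h  3  3  2  1  2
The bottom-right entry gives D[3][4] = 2, so no sequence of fewer than 2 edits works. Backtracking through the table gives one optimal edit sequence (2 edits):
  kqh → xqh (sub k→x @1)
  xqh → xqhm (ins m @4)
Edit distance = 2.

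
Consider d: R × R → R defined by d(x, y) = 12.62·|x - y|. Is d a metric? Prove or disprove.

Yes. Since |x - y| is a metric on R and 12.62 > 0, the positive scalar multiple 12.62·|x - y| is also a metric: scaling by a positive constant preserves non-negativity, identity (d=0 ⟺ |x-y|=0 ⟺ x=y), symmetry, and the triangle inequality.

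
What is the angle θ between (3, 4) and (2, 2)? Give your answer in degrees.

With u = (3, 4), v = (2, 2):
u·v = 3·2 + 4·2 = 6 + 8 = 14.
|u| = √(3² + 4²) = √25, |v| = √(2² + 2²) = √8, so |u||v| = √(25·8) = √200.
cos θ = (u·v)/(|u||v|) = 14/√200 ≈ 0.989949
θ = arccos(0.989949) ≈ 8.13°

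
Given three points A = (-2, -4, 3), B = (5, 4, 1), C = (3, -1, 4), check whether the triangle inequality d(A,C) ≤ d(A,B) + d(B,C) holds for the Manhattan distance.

d(A,B) = 7 + 8 + 2 = 17, d(B,C) = 2 + 5 + 3 = 10, d(A,C) = 5 + 3 + 1 = 9.
d(A,C) = 9 ≤ 17 + 10 = 27. Triangle inequality is satisfied.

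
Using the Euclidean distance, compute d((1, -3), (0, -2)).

(Σ|x_i - y_i|^2)^(1/2) = (|1 - 0|^2 + |-3 - (-2)|^2)^(1/2)
= (1^2 + 1^2)^(1/2) = (1 + 1)^(1/2) = (2)^(1/2) ≈ 1.4142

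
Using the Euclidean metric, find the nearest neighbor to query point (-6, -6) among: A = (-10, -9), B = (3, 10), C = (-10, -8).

Distances: d(A) = 5, d(B) ≈ 18.3576, d(C) ≈ 4.4721. Nearest: C = (-10, -8) with distance 4.4721.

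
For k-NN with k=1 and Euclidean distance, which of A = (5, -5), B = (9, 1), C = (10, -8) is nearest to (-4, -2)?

Distances: d(A) ≈ 9.4868, d(B) ≈ 13.3417, d(C) ≈ 15.2315. Nearest: A = (5, -5) with distance 9.4868.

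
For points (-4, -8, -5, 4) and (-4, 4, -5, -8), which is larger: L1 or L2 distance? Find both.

L1 = |-4 - (-4)| + |-8 - 4| + |-5 - (-5)| + |4 - (-8)| = 0 + 12 + 0 + 12 = 24
L2 = √(0² + 12² + 0² + 12²) = √288 ≈ 16.9706
L1 ≥ L2 always (equality iff movement is along one axis); L1 > L2 here.
Ratio L1/L2 = 24/√288 ≈ 1.4142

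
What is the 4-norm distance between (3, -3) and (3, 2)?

(Σ|x_i - y_i|^4)^(1/4) = (|3 - 3|^4 + |-3 - 2|^4)^(1/4)
= (0^4 + 5^4)^(1/4) = (0 + 625)^(1/4) = (625)^(1/4) = 5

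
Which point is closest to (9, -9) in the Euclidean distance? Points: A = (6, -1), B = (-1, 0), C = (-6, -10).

Distances: d(A) ≈ 8.544, d(B) ≈ 13.4536, d(C) ≈ 15.0333. Nearest: A = (6, -1) with distance 8.544.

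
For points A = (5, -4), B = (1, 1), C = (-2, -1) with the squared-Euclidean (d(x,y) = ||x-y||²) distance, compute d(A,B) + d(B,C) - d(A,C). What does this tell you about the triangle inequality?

d(A,B) = 4² + 5² = 41, d(B,C) = 3² + 2² = 13, d(A,C) = 7² + 3² = 58.
d(A,B) + d(B,C) - d(A,C) = 41 + 13 - 58 = 54 - 58 = -4. This is < 0, so the triangle inequality FAILS for these points (squared-Euclidean is not a metric).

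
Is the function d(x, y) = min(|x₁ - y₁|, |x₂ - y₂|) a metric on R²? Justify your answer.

No. d fails identity of indiscernibles: take x = (-3, 0) and y = (-3, 8). Then d(x,y) = min(|-3 - (-3)|, |0 - 8|) = min(0, 8) = 0, yet x ≠ y.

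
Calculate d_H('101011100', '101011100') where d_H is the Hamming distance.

Differing positions: none. Hamming distance = 0.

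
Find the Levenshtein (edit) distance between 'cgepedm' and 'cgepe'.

Let D[i][j] be the edit distance between the first i characters of 'cgepedm' and the first j characters of 'cgepe', with D[i][0] = i, D[0][j] = j, and D[i][j] = D[i-1][j-1] if the characters match, else 1 + min(D[i-1][j], D[i][j-1], D[i-1][j-1]). Filling the table (rows: prefixes of 'cgepedm', columns: prefixes of 'cgepe'):
     ε  c  g  e  p  e
  ε  0  1  2  3  4  5
  c  1  0  1  2  3  4
  g  2  1  0  1  2  3
  e  3  2  1  0  1  2
  p  4  3  2  1  0  1
  e  5  4  3  2  1  0
  d  6  5  4  3  2  1
  m  7  6  5  4  3  2
The bottom-right entry gives D[7][5] = 2, so no sequence of fewer than 2 edits works. Backtracking through the table gives one optimal edit sequence (2 edits):
  cgepedm → cgepem (del d @6)
  cgepem → cgepe (del m @6)
Edit distance = 2.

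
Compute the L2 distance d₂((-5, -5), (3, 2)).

√(Σ(x_i - y_i)²) = √((-5 - 3)² + (-5 - 2)²)
= √((-8)² + (-7)²) = √(64 + 49) = √113 ≈ 10.6301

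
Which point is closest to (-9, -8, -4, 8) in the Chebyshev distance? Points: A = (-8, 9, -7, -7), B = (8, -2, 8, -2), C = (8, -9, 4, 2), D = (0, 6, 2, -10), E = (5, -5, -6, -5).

Distances: d(A) = 17, d(B) = 17, d(C) = 17, d(D) = 18, d(E) = 14. Nearest: E = (5, -5, -6, -5) with distance 14.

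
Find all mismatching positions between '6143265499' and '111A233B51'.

Differing positions: 1, 3, 4, 6, 7, 8, 9, 10. Hamming distance = 8.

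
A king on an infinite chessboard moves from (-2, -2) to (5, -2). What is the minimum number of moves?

max(|x_i - y_i|) = max(|-2 - 5|, |-2 - (-2)|) = max(7, 0) = 7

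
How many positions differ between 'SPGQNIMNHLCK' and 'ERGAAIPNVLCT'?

Differing positions: 1, 2, 4, 5, 7, 9, 12. Hamming distance = 7.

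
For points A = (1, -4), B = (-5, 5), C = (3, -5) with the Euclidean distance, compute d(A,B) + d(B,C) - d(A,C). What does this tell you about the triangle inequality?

d(A,B) = √(6² + 9²) = √117 ≈ 10.8167, d(B,C) = √(8² + 10²) = √164 ≈ 12.8062, d(A,C) = √(2² + 1²) = √5 ≈ 2.2361.
d(A,B) + d(B,C) - d(A,C) = 10.8167 + 12.8062 - 2.2361 = 23.6229 - 2.2361 = 21.3868 (to 4 decimal places). This is ≥ 0, so the triangle inequality holds for these points.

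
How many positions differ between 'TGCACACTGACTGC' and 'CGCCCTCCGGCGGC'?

Differing positions: 1, 4, 6, 8, 10, 12. Hamming distance = 6.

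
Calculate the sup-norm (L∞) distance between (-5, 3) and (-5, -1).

max(|x_i - y_i|) = max(|-5 - (-5)|, |3 - (-1)|) = max(0, 4) = 4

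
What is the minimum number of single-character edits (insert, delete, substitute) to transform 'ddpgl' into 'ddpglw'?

Let D[i][j] be the edit distance between the first i characters of 'ddpgl' and the first j characters of 'ddpglw', with D[i][0] = i, D[0][j] = j, and D[i][j] = D[i-1][j-1] if the characters match, else 1 + min(D[i-1][j], D[i][j-1], D[i-1][j-1]). Filling the table (rows: prefixes of 'ddpgl', columns: prefixes of 'ddpglw'):
     ε  d  d  p  g  l  w
  ε  0  1  2  3  4  5  6
  d  1  0  1  2  3  4  5
  d  2  1  0  1  2  3  4
  p  3  2  1  0  1  2  3
  g  4  3  2  1  0  1  2
  l  5  4  3  2  1  0  1
The bottom-right entry gives D[5][6] = 1, so no sequence of fewer than 1 edit works. Backtracking through the table gives one optimal edit sequence (1 edit):
  ddpgl → ddpglw (ins w @6)
Edit distance = 1.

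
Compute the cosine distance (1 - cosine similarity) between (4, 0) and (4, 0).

With u = (4, 0), v = (4, 0):
u·v = 4·4 + 0·0 = 16 + 0 = 16.
|u| = √(4² + 0²) = √16, |v| = √(4² + 0²) = √16, so |u||v| = √(16·16) = √256 = 16.
cos θ = (u·v)/(|u||v|) = 16/16 = 1
Cosine distance = 1 - cos θ = 1 - 1 = 0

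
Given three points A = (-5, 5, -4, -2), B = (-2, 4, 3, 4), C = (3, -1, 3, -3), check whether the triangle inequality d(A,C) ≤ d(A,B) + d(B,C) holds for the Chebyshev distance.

d(A,B) = max(3, 1, 7, 6) = 7, d(B,C) = max(5, 5, 0, 7) = 7, d(A,C) = max(8, 6, 7, 1) = 8.
d(A,C) = 8 ≤ 7 + 7 = 14. Triangle inequality is satisfied.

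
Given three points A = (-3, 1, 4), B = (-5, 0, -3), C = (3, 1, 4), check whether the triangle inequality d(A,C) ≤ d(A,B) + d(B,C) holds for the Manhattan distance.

d(A,B) = 2 + 1 + 7 = 10, d(B,C) = 8 + 1 + 7 = 16, d(A,C) = 6 + 0 + 0 = 6.
d(A,C) = 6 ≤ 10 + 16 = 26. Triangle inequality is satisfied.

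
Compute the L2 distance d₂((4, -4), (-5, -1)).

√(Σ(x_i - y_i)²) = √((4 - (-5))² + (-4 - (-1))²)
= √(9² + (-3)²) = √(81 + 9) = √90 ≈ 9.4868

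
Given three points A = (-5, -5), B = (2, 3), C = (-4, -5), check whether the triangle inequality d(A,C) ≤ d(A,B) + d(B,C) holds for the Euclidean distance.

d(A,B) = √(7² + 8²) = √113 ≈ 10.6301, d(B,C) = √(6² + 8²) = √100 = 10, d(A,C) = √(1² + 0²) = √1 = 1.
d(A,C) = 1 ≤ 10.6301 + 10 = 20.6301. Triangle inequality is satisfied.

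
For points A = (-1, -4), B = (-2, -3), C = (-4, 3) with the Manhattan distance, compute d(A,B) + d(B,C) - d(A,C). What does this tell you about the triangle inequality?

d(A,B) = 1 + 1 = 2, d(B,C) = 2 + 6 = 8, d(A,C) = 3 + 7 = 10.
d(A,B) + d(B,C) - d(A,C) = 2 + 8 - 10 = 10 - 10 = 0. This is ≥ 0, so the triangle inequality holds for these points.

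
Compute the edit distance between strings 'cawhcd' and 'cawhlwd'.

Let D[i][j] be the edit distance between the first i characters of 'cawhcd' and the first j characters of 'cawhlwd', with D[i][0] = i, D[0][j] = j, and D[i][j] = D[i-1][j-1] if the characters match, else 1 + min(D[i-1][j], D[i][j-1], D[i-1][j-1]). Filling the table (rows: prefixes of 'cawhcd', columns: prefixes of 'cawhlwd'):
     ε  c  a  w  h  l  w  d
  ε  0  1  2  3  4  5  6  7
  c  1  0  1  2  3  4  5  6
  a  2  1  0  1  2  3  4  5
  w  3  2  1  0  1  2  3  4
  h  4  3  2  1  0  1  2  3
  c  5  4  3  2  1  1  2  3
  d  6  5  4  3  2  2  2  2
The bottom-right entry gives D[6][7] = 2, so no sequence of fewer than 2 edits works. Backtracking through the table gives one optimal edit sequence (2 edits):
  cawhcd → cawhlcd (ins l @5)
  cawhlcd → cawhlwd (sub c→w @6)
Edit distance = 2.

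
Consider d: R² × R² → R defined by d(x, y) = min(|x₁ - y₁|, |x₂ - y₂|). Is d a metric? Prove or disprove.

No. d fails identity of indiscernibles: take x = (-4, 0) and y = (-4, 5). Then d(x,y) = min(|-4 - (-4)|, |0 - 5|) = min(0, 5) = 0, yet x ≠ y.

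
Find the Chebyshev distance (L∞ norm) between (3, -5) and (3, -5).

max(|x_i - y_i|) = max(|3 - 3|, |-5 - (-5)|) = max(0, 0) = 0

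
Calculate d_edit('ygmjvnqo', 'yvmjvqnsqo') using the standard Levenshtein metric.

Let D[i][j] be the edit distance between the first i characters of 'ygmjvnqo' and the first j characters of 'yvmjvqnsqo', with D[i][0] = i, D[0][j] = j, and D[i][j] = D[i-1][j-1] if the characters match, else 1 + min(D[i-1][j], D[i][j-1], D[i-1][j-1]). Filling the table (rows: prefixes of 'ygmjvnqo', columns: prefixes of 'yvmjvqnsqo'):
     ε  y  v  m  j  v  q  n  s  q  o
  ε  0  1  2  3  4  5  6  7  8  9 10
  y  1  0  1  2  3  4  5  6  7  8  9
  g  2  1  1  2  3  4  5  6  7  8  9
  m  3  2  2  1  2  3  4  5  6  7  8
  j  4  3  3  2  1  2  3  4  5  6  7
  v  5  4  3  3  2  1  2  3  4  5  6
  n  6  5  4  4  3  2  2  2  3  4  5
  q  7  6  5  5  4  3  2  3  3  3  4
  o  8  7  6  6  5  4  3  3  4  4  3
The bottom-right entry gives D[8][10] = 3, so no sequence of fewer than 3 edits works. Backtracking through the table gives one optimal edit sequence (3 edits):
  ygmjvnqo → yvmjvnqo (sub g→v @2)
  yvmjvnqo → yvmjvqnqo (ins q @6)
  yvmjvqnqo → yvmjvqnsqo (ins s @8)
Edit distance = 3.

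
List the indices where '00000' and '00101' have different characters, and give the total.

Differing positions: 3, 5. Hamming distance = 2.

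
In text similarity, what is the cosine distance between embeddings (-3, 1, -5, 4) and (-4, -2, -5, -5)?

With u = (-3, 1, -5, 4), v = (-4, -2, -5, -5):
u·v = (-3)·(-4) + 1·(-2) + (-5)·(-5) + 4·(-5) = 12 + (-2) + 25 + (-20) = 15.
|u| = √((-3)² + 1² + (-5)² + 4²) = √51, |v| = √((-4)² + (-2)² + (-5)² + (-5)²) = √70, so |u||v| = √(51·70) = √3570.
cos θ = (u·v)/(|u||v|) = 15/√3570 ≈ 0.251
Cosine distance = 1 - cos θ ≈ 1 - 0.251 = 0.749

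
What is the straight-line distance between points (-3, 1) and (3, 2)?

√(Σ(x_i - y_i)²) = √((-3 - 3)² + (1 - 2)²)
= √((-6)² + (-1)²) = √(36 + 1) = √37 ≈ 6.0828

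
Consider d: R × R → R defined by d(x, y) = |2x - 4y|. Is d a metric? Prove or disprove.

No. d fails symmetry: d(6, 2) = |2·6 - 4·2| = |4| = 4, but d(2, 6) = |2·2 - 4·6| = |-20| = 20. Since 4 ≠ 20, d(x,y) ≠ d(y,x) in general.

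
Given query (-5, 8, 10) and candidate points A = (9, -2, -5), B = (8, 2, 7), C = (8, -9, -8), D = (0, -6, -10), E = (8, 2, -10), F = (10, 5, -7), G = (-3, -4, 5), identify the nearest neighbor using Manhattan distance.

Distances: d(A) = 39, d(B) = 22, d(C) = 48, d(D) = 39, d(E) = 39, d(F) = 35, d(G) = 19. Nearest: G = (-3, -4, 5) with distance 19.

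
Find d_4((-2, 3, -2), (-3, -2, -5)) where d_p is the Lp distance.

(Σ|x_i - y_i|^4)^(1/4) = (|-2 - (-3)|^4 + |3 - (-2)|^4 + |-2 - (-5)|^4)^(1/4)
= (1^4 + 5^4 + 3^4)^(1/4) = (1 + 625 + 81)^(1/4) = (707)^(1/4) ≈ 5.1565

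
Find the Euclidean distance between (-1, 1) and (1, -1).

√(Σ(x_i - y_i)²) = √((-1 - 1)² + (1 - (-1))²)
= √((-2)² + 2²) = √(4 + 4) = √8 ≈ 2.8284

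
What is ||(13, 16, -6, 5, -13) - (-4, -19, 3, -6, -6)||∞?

max(|x_i - y_i|) = max(|13 - (-4)|, |16 - (-19)|, |-6 - 3|, |5 - (-6)|, |-13 - (-6)|) = max(17, 35, 9, 11, 7) = 35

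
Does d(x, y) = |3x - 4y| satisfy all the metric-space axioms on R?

No. d fails symmetry: d(7, 6) = |3·7 - 4·6| = |-3| = 3, but d(6, 7) = |3·6 - 4·7| = |-10| = 10. Since 3 ≠ 10, d(x,y) ≠ d(y,x) in general.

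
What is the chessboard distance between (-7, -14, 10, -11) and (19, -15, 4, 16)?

max(|x_i - y_i|) = max(|-7 - 19|, |-14 - (-15)|, |10 - 4|, |-11 - 16|) = max(26, 1, 6, 27) = 27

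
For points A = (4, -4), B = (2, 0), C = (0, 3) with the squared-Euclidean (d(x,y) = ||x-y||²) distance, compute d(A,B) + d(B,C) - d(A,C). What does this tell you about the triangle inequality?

d(A,B) = 2² + 4² = 20, d(B,C) = 2² + 3² = 13, d(A,C) = 4² + 7² = 65.
d(A,B) + d(B,C) - d(A,C) = 20 + 13 - 65 = 33 - 65 = -32. This is < 0, so the triangle inequality FAILS for these points (squared-Euclidean is not a metric).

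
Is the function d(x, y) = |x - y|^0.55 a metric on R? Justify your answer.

Yes. With 0 < p = 0.55 ≤ 1, d(x,y) = |x-y|^0.55 is a metric on R. Non-negativity and symmetry are immediate; |x-y|^0.55 = 0 ⟺ |x-y| = 0 ⟺ x = y. For the triangle inequality, the function t ↦ t^0.55 is subadditive on [0,∞) when p ≤ 1, so |x-z|^0.55 ≤ (|x-y| + |y-z|)^0.55 ≤ |x-y|^0.55 + |y-z|^0.55.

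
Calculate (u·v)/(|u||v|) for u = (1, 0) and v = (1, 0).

With u = (1, 0), v = (1, 0):
u·v = 1·1 + 0·0 = 1 + 0 = 1.
|u| = √(1² + 0²) = √1, |v| = √(1² + 0²) = √1, so |u||v| = √(1·1) = √1 = 1.
cos θ = (u·v)/(|u||v|) = 1/1 = 1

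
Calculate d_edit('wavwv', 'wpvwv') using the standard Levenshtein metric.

Let D[i][j] be the edit distance between the first i characters of 'wavwv' and the first j characters of 'wpvwv', with D[i][0] = i, D[0][j] = j, and D[i][j] = D[i-1][j-1] if the characters match, else 1 + min(D[i-1][j], D[i][j-1], D[i-1][j-1]). Filling the table (rows: prefixes of 'wavwv', columns: prefixes of 'wpvwv'):
     ε  w  p  v  w  v
  ε  0  1  2  3  4  5
  w  1  0  1  2  3  4
  a  2  1  1  2  3  4
  v  3  2  2  1  2  3
  w  4  3  3  2  1  2
  v  5  4  4  3  2  1
The bottom-right entry gives D[5][5] = 1, so no sequence of fewer than 1 edit works. Backtracking through the table gives one optimal edit sequence (1 edit):
  wavwv → wpvwv (sub a→p @2)
Edit distance = 1.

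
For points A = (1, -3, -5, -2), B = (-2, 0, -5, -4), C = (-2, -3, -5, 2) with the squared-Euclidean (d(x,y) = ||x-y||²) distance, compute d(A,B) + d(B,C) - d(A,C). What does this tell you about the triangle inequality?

d(A,B) = 3² + 3² + 0² + 2² = 22, d(B,C) = 0² + 3² + 0² + 6² = 45, d(A,C) = 3² + 0² + 0² + 4² = 25.
d(A,B) + d(B,C) - d(A,C) = 22 + 45 - 25 = 67 - 25 = 42. This is ≥ 0, so the triangle inequality holds for these points.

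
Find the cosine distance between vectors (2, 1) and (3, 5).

With u = (2, 1), v = (3, 5):
u·v = 2·3 + 1·5 = 6 + 5 = 11.
|u| = √(2² + 1²) = √5, |v| = √(3² + 5²) = √34, so |u||v| = √(5·34) = √170.
cos θ = (u·v)/(|u||v|) = 11/√170 ≈ 0.8437
Cosine distance = 1 - cos θ ≈ 1 - 0.8437 = 0.1563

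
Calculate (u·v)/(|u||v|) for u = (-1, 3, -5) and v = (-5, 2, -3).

With u = (-1, 3, -5), v = (-5, 2, -3):
u·v = (-1)·(-5) + 3·2 + (-5)·(-3) = 5 + 6 + 15 = 26.
|u| = √((-1)² + 3² + (-5)²) = √35, |v| = √((-5)² + 2² + (-3)²) = √38, so |u||v| = √(35·38) = √1330.
cos θ = (u·v)/(|u||v|) = 26/√1330 ≈ 0.7129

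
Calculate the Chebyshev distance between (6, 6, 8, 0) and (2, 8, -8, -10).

max(|x_i - y_i|) = max(|6 - 2|, |6 - 8|, |8 - (-8)|, |0 - (-10)|) = max(4, 2, 16, 10) = 16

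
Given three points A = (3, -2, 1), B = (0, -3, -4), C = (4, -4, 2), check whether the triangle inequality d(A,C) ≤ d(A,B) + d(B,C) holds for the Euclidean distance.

d(A,B) = √(3² + 1² + 5²) = √35 ≈ 5.9161, d(B,C) = √(4² + 1² + 6²) = √53 ≈ 7.2801, d(A,C) = √(1² + 2² + 1²) = √6 ≈ 2.4495.
d(A,C) ≈ 2.4495 ≤ 5.9161 + 7.2801 = 13.1962. Triangle inequality is satisfied.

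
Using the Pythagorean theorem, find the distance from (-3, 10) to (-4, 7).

√(Σ(x_i - y_i)²) = √((-3 - (-4))² + (10 - 7)²)
= √(1² + 3²) = √(1 + 9) = √10 ≈ 3.1623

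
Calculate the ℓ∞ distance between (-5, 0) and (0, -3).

max(|x_i - y_i|) = max(|-5 - 0|, |0 - (-3)|) = max(5, 3) = 5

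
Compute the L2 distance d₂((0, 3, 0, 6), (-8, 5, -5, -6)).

√(Σ(x_i - y_i)²) = √((0 - (-8))² + (3 - 5)² + (0 - (-5))² + (6 - (-6))²)
= √(8² + (-2)² + 5² + 12²) = √(64 + 4 + 25 + 144) = √237 ≈ 15.3948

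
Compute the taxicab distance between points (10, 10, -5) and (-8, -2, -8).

Σ|x_i - y_i| = |10 - (-8)| + |10 - (-2)| + |-5 - (-8)| = 18 + 12 + 3 = 33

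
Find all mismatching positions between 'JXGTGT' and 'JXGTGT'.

Differing positions: none. Hamming distance = 0.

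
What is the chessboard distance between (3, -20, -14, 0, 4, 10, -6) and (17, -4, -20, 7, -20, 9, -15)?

max(|x_i - y_i|) = max(|3 - 17|, |-20 - (-4)|, |-14 - (-20)|, |0 - 7|, |4 - (-20)|, |10 - 9|, |-6 - (-15)|) = max(14, 16, 6, 7, 24, 1, 9) = 24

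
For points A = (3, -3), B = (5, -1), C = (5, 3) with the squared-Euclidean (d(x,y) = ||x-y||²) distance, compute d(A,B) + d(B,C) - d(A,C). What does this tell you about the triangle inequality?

d(A,B) = 2² + 2² = 8, d(B,C) = 0² + 4² = 16, d(A,C) = 2² + 6² = 40.
d(A,B) + d(B,C) - d(A,C) = 8 + 16 - 40 = 24 - 40 = -16. This is < 0, so the triangle inequality FAILS for these points (squared-Euclidean is not a metric).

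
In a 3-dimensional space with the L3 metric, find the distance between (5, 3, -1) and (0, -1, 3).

(Σ|x_i - y_i|^3)^(1/3) = (|5 - 0|^3 + |3 - (-1)|^3 + |-1 - 3|^3)^(1/3)
= (5^3 + 4^3 + 4^3)^(1/3) = (125 + 64 + 64)^(1/3) = (253)^(1/3) ≈ 6.3247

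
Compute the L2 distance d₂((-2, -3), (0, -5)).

√(Σ(x_i - y_i)²) = √((-2 - 0)² + (-3 - (-5))²)
= √((-2)² + 2²) = √(4 + 4) = √8 ≈ 2.8284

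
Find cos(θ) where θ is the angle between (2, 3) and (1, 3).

With u = (2, 3), v = (1, 3):
u·v = 2·1 + 3·3 = 2 + 9 = 11.
|u| = √(2² + 3²) = √13, |v| = √(1² + 3²) = √10, so |u||v| = √(13·10) = √130.
cos θ = (u·v)/(|u||v|) = 11/√130 ≈ 0.9648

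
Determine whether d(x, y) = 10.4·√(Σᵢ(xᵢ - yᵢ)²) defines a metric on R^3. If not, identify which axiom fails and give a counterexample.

Yes. The L2 (Euclidean) norm induces a metric on R^3, and multiplying a metric by a positive constant 10.4 > 0 preserves all four axioms: non-negativity (10.4·||x-y|| ≥ 0), identity (10.4·||x-y|| = 0 ⟺ ||x-y|| = 0 ⟺ x = y), symmetry (||x-y|| = ||y-x||), and the triangle inequality (10.4·||x-z|| ≤ 10.4·||x-y|| + 10.4·||y-z||). So d is a metric.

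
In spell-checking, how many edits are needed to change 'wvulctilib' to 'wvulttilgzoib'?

Let D[i][j] be the edit distance between the first i characters of 'wvulctilib' and the first j characters of 'wvulttilgzoib', with D[i][0] = i, D[0][j] = j, and D[i][j] = D[i-1][j-1] if the characters match, else 1 + min(D[i-1][j], D[i][j-1], D[i-1][j-1]). Filling the table (rows: prefixes of 'wvulctilib', columns: prefixes of 'wvulttilgzoib'):
     ε  w  v  u  l  t  t  i  l  g  z  o  i  b
  ε  0  1  2  3  4  5  6  7  8  9 10 11 12 13
  w  1  0  1  2  3  4  5  6  7  8  9 10 11 12
  v  2  1  0  1  2  3  4  5  6  7  8  9 10 11
  u  3  2  1  0  1  2  3  4  5  6  7  8  9 10
  l  4  3  2  1  0  1  2  3  4  5  6  7  8  9
  c  5  4  3  2  1  1  2  3  4  5  6  7  8  9
  t  6  5  4  3  2  1  1  2  3  4  5  6  7  8
  i  7  6  5  4  3  2  2  1  2  3  4  5  6  7
  l  8  7  6  5  4  3  3  2  1  2  3  4  5  6
  i  9  8  7  6  5  4  4  3  2  2  3  4  4  5
  b 10  9  8  7  6  5  5  4  3  3  3  4  5  4
The bottom-right entry gives D[10][13] = 4, so no sequence of fewer than 4 edits works. Backtracking through the table gives one optimal edit sequence (4 edits):
  wvulctilib → wvulttilib (sub c→t @5)
  wvulttilib → wvulttilgib (ins g @9)
  wvulttilgib → wvulttilgzib (ins z @10)
  wvulttilgzib → wvulttilgzoib (ins o @11)
Edit distance = 4.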